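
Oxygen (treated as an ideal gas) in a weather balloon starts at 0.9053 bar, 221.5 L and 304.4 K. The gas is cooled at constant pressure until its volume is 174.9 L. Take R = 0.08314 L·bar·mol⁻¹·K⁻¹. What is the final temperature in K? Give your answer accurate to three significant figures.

T₂ ≈ 240 K

Isobaric, so V/T is constant: P₂ = P₁; T₂ = T₁·(V₂/V₁) = 240.4 K.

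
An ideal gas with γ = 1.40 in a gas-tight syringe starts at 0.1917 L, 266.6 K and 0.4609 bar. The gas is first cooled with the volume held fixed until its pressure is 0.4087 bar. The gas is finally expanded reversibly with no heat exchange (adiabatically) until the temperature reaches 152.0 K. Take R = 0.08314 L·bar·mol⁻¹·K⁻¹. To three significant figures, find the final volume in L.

Isochoric, so P/T is constant: V₂ = V₁; T₂ = T₁·(P₂/P₁) = 236.4 K.
Reversible adiabatic, γ = 1.40: P₃ = P₂·(T₃/T₂)^(γ/(γ−1)) = 0.08711 bar; V₃ = V₂·(T₂/T₃)^(1/(γ−1)) = 0.5783 L.

V₃ ≈ 0.578 L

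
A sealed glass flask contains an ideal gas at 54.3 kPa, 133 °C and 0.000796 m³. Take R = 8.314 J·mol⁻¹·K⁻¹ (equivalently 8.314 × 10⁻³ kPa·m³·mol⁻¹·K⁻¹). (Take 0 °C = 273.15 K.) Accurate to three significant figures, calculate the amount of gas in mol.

n ≈ 0.0128 mol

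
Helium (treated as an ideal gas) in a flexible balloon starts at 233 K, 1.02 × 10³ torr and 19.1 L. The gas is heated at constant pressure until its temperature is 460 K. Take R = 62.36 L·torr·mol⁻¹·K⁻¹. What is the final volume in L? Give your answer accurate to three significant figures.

V₂ ≈ 37.7 L

Isobaric, so V/T is constant: P₂ = P₁; V₂ = V₁·(T₂/T₁) = 37.71 L.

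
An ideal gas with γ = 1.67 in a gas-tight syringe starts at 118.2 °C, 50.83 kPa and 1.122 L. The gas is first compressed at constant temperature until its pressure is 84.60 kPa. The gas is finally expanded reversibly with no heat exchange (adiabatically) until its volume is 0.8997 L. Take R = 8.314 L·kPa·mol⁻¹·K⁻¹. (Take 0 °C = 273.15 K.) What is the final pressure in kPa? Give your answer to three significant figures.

P₃ ≈ 52.2 kPa

Convert: T₁ = 391.3 K.
Isothermal, so P V is constant: T₂ = T₁; V₂ = V₁·(P₁/P₂) = 0.6741 L.
Reversible adiabatic, γ = 1.67: T₃ = T₂·(V₂/V₃)^(γ−1) = 322.5 K; P₃ = P₂·(V₂/V₃)^γ = 52.24 kPa.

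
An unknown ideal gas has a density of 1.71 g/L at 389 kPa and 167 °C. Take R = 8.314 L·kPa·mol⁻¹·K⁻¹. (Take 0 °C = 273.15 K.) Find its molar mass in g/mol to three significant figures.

M ≈ 16.1 g/mol

ρ = PM/(RT) ⇒ M = ρRT/P = (1.71 × 8.314 × 440.1) / 389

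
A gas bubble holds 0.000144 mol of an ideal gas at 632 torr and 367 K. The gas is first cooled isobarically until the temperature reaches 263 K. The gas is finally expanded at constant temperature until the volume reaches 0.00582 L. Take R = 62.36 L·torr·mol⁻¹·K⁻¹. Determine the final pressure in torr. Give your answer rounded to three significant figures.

P₃ ≈ 406 torr

From PV = nRT: V₁ = nRT₁/P₁ = 0.005215 L.
P constant ⇒ V ∝ T: P₂ = P₁; V₂ = V₁·(T₂/T₁) = 0.003737 L.
Isothermal, so P V is constant: T₃ = T₂; P₃ = P₂·(V₂/V₃) = 405.8 torr.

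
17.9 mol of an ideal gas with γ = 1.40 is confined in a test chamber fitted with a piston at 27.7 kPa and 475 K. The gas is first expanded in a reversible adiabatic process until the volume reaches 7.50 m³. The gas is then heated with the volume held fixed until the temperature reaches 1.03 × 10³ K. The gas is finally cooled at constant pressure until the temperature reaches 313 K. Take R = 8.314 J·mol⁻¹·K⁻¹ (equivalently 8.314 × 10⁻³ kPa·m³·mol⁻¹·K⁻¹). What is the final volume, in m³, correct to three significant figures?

V₄ ≈ 2.28 m³

From PV = nRT: V₁ = nRT₁/P₁ = 2.552 m³.
Reversible adiabatic, γ = 1.40: T₂ = T₁·(V₁/V₂)^(γ−1) = 308.6 K; P₂ = P₁·(V₁/V₂)^γ = 6.124 kPa.
V constant ⇒ P ∝ T: V₃ = V₂; P₃ = P₂·(T₃/T₂) = 20.44 kPa.
P constant ⇒ V ∝ T: P₄ = P₃; V₄ = V₃·(T₄/T₃) = 2.279 m³.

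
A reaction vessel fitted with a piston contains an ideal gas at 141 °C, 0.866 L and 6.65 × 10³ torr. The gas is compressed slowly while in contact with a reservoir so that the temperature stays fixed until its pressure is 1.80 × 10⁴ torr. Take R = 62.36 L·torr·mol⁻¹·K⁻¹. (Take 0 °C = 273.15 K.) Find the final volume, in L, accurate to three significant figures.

Convert: T₁ = 414.1 K.
T constant ⇒ Boyle's law P V = const: T₂ = T₁; V₂ = V₁·(P₁/P₂) = 0.3199 L.

V₂ ≈ 0.320 L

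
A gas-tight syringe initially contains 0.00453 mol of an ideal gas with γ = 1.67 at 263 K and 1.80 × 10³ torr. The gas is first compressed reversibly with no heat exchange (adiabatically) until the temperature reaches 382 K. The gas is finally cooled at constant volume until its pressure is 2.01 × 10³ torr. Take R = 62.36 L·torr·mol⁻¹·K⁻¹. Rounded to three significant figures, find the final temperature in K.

T₃ ≈ 168 K

From PV = nRT: V₁ = nRT₁/P₁ = 0.04128 L.
Adiabatic (γ = 1.67), T V^(γ−1) and P V^γ constant: P₂ = P₁·(T₂/T₁)^(γ/(γ−1)) = 4564 torr; V₂ = V₁·(T₁/T₂)^(1/(γ−1)) = 0.02364 L.
V constant ⇒ P ∝ T: V₃ = V₂; T₃ = T₂·(P₃/P₂) = 168.2 K.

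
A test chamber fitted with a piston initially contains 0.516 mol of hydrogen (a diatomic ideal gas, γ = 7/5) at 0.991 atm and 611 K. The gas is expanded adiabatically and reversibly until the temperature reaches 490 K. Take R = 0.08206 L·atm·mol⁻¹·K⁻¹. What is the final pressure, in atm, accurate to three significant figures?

P₂ ≈ 0.458 atm

From PV = nRT: V₁ = nRT₁/P₁ = 26.11 L.
Reversible adiabatic, γ = 7/5: P₂ = P₁·(T₂/T₁)^(γ/(γ−1)) = 0.4577 atm; V₂ = V₁·(T₁/T₂)^(1/(γ−1)) = 45.33 L.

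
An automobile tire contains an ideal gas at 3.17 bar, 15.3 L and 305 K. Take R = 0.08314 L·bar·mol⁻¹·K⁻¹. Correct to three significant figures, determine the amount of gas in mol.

n ≈ 1.91 mol

PV = nRT ⇒ n = PV/(RT) = (3.17 × 15.3) / (0.08314 × 305)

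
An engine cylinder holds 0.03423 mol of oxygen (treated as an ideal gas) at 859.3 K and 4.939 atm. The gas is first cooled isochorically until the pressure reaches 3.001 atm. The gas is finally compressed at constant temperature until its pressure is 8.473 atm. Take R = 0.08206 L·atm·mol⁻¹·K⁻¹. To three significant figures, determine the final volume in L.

From PV = nRT: V₁ = nRT₁/P₁ = 0.4887 L.
Isochoric, so P/T is constant: V₂ = V₁; T₂ = T₁·(P₂/P₁) = 522.1 K.
T constant ⇒ Boyle's law P V = const: T₃ = T₂; V₃ = V₂·(P₂/P₃) = 0.1731 L.

V₃ ≈ 0.173 L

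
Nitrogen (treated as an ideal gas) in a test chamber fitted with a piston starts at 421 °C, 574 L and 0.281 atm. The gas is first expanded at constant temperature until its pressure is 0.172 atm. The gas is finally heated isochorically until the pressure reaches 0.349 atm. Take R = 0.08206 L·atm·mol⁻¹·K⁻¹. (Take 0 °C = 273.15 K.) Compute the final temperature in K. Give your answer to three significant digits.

T₃ ≈ 1.41e+03 K

Convert: T₁ = 694.1 K.
Isothermal, so P V is constant: T₂ = T₁; V₂ = V₁·(P₁/P₂) = 937.8 L.
V constant ⇒ P ∝ T: V₃ = V₂; T₃ = T₂·(P₃/P₂) = 1408 K.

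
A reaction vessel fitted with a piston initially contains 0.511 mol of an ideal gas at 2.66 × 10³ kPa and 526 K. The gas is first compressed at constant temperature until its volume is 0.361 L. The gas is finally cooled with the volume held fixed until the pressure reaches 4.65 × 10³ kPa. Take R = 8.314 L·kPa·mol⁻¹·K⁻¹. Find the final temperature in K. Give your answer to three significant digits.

From PV = nRT: V₁ = nRT₁/P₁ = 0.8401 L.
T constant ⇒ Boyle's law P V = const: T₂ = T₁; P₂ = P₁·(V₁/V₂) = 6190 kPa.
Isochoric, so P/T is constant: V₃ = V₂; T₃ = T₂·(P₃/P₂) = 395.1 K.

T₃ ≈ 395 K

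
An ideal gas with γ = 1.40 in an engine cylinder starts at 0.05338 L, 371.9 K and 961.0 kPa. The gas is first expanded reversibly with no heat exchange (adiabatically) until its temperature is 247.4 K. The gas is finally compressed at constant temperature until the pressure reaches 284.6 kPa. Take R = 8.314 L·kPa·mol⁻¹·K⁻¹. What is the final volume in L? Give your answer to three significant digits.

V₃ ≈ 0.120 L

Adiabatic (γ = 1.40), T V^(γ−1) and P V^γ constant: P₂ = P₁·(T₂/T₁)^(γ/(γ−1)) = 230.7 kPa; V₂ = V₁·(T₁/T₂)^(1/(γ−1)) = 0.1479 L.
T constant ⇒ Boyle's law P V = const: T₃ = T₂; V₃ = V₂·(P₂/P₃) = 0.1199 L.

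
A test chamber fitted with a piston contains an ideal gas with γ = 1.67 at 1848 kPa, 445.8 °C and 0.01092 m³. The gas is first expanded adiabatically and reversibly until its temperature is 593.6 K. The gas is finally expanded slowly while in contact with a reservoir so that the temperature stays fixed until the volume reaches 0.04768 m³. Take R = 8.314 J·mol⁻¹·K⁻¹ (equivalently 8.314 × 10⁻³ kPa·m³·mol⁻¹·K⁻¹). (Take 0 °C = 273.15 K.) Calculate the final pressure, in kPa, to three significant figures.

P₃ ≈ 349 kPa

Convert: T₁ = 719.0 K.
Adiabatic (γ = 1.67), T V^(γ−1) and P V^γ constant: P₂ = P₁·(T₂/T₁)^(γ/(γ−1)) = 1146 kPa; V₂ = V₁·(T₁/T₂)^(1/(γ−1)) = 0.01453 m³.
T constant ⇒ Boyle's law P V = const: T₃ = T₂; P₃ = P₂·(V₂/V₃) = 349.4 kPa.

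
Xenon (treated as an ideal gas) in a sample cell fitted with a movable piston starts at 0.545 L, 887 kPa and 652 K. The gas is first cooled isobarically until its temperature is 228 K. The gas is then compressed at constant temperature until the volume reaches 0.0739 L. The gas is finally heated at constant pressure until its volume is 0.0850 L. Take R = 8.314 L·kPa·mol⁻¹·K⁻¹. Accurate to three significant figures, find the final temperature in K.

T₄ ≈ 262 K

P constant ⇒ V ∝ T: P₂ = P₁; V₂ = V₁·(T₂/T₁) = 0.1906 L.
T constant ⇒ Boyle's law P V = const: T₃ = T₂; P₃ = P₂·(V₂/V₃) = 2288 kPa.
Isobaric, so V/T is constant: P₄ = P₃; T₄ = T₃·(V₄/V₃) = 262.2 K.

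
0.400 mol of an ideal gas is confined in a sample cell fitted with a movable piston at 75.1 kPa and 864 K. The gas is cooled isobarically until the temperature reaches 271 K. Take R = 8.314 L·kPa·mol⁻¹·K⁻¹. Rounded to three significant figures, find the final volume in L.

V₂ ≈ 12.0 L

From PV = nRT: V₁ = nRT₁/P₁ = 38.26 L.
Isobaric, so V/T is constant: P₂ = P₁; V₂ = V₁·(T₂/T₁) = 12.00 L.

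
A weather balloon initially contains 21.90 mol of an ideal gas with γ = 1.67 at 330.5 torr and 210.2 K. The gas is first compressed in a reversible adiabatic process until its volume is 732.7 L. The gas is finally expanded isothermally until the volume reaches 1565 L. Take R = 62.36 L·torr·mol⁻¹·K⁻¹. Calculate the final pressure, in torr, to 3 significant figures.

P₃ ≈ 206 torr

From PV = nRT: V₁ = nRT₁/P₁ = 868.6 L.
Adiabatic (γ = 1.67), T V^(γ−1) and P V^γ constant: T₂ = T₁·(V₁/V₂)^(γ−1) = 235.6 K; P₂ = P₁·(V₁/V₂)^γ = 439.1 torr.
Isothermal, so P V is constant: T₃ = T₂; P₃ = P₂·(V₂/V₃) = 205.6 torr.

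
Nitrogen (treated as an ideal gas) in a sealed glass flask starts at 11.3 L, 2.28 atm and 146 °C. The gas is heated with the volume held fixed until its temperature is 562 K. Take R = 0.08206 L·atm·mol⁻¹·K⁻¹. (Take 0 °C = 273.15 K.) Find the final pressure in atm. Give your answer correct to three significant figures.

P₂ ≈ 3.06 atm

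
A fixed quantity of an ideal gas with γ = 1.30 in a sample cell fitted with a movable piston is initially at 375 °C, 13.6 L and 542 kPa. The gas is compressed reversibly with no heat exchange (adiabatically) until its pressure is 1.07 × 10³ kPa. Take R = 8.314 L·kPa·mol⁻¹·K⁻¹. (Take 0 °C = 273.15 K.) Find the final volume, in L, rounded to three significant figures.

Convert: T₁ = 648.1 K.
Adiabatic (γ = 1.30), T V^(γ−1) and P V^γ constant: T₂ = T₁·(P₂/P₁)^((γ−1)/γ) = 758.3 K; V₂ = V₁·(P₁/P₂)^(1/γ) = 8.060 L.

V₂ ≈ 8.06 L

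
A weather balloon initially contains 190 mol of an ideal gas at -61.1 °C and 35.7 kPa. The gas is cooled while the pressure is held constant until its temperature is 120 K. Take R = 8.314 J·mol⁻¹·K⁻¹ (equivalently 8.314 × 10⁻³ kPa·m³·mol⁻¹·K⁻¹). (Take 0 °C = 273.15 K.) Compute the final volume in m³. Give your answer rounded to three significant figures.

Convert: T₁ = 212.0 K.
From PV = nRT: V₁ = nRT₁/P₁ = 9.383 m³.
Isobaric, so V/T is constant: P₂ = P₁; V₂ = V₁·(T₂/T₁) = 5.310 m³.

V₂ ≈ 5.31 m³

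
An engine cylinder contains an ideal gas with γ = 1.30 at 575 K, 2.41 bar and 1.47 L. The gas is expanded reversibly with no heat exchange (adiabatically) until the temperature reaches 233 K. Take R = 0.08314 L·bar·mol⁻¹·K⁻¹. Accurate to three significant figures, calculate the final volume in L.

Adiabatic (γ = 1.30), T V^(γ−1) and P V^γ constant: P₂ = P₁·(T₂/T₁)^(γ/(γ−1)) = 0.04808 bar; V₂ = V₁·(T₁/T₂)^(1/(γ−1)) = 29.86 L.

V₂ ≈ 29.9 L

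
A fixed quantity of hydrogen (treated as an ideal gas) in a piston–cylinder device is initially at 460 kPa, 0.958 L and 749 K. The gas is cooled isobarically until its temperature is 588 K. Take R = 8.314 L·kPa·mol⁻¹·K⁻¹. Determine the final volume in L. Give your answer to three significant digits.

Isobaric, so V/T is constant: P₂ = P₁; V₂ = V₁·(T₂/T₁) = 0.7521 L.

V₂ ≈ 0.752 L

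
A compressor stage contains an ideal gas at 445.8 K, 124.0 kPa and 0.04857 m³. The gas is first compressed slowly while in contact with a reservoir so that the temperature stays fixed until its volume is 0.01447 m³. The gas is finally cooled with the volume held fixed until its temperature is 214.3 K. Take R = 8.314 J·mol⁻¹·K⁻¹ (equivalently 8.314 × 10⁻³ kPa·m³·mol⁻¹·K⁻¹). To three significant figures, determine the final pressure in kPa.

Isothermal, so P V is constant: T₂ = T₁; P₂ = P₁·(V₁/V₂) = 416.2 kPa.
Isochoric, so P/T is constant: V₃ = V₂; P₃ = P₂·(T₃/T₂) = 200.1 kPa.

P₃ ≈ 200 kPa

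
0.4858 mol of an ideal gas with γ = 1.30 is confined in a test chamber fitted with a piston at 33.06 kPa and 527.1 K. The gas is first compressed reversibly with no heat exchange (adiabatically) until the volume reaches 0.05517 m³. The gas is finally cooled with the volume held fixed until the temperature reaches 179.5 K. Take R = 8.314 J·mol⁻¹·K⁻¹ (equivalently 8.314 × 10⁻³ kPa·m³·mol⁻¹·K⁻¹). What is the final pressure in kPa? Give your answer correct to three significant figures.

P₃ ≈ 13.1 kPa

From PV = nRT: V₁ = nRT₁/P₁ = 0.06440 m³.
Adiabatic (γ = 1.30), T V^(γ−1) and P V^γ constant: T₂ = T₁·(V₁/V₂)^(γ−1) = 552.1 K; P₂ = P₁·(V₁/V₂)^γ = 40.42 kPa.
Isochoric, so P/T is constant: V₃ = V₂; P₃ = P₂·(T₃/T₂) = 13.14 kPa.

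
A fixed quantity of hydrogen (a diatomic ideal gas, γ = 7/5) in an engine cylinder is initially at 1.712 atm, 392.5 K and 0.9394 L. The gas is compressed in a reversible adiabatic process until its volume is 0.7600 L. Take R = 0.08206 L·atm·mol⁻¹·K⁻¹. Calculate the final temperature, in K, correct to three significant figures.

T₂ ≈ 427 K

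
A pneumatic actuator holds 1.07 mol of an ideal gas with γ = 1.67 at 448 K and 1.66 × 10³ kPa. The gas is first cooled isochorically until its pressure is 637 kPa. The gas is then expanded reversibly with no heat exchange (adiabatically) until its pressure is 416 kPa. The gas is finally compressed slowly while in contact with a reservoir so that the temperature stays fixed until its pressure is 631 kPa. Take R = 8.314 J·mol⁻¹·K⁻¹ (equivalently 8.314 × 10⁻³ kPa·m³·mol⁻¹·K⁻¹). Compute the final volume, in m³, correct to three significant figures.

From PV = nRT: V₁ = nRT₁/P₁ = 0.002401 m³.
V constant ⇒ P ∝ T: V₂ = V₁; T₂ = T₁·(P₂/P₁) = 171.9 K.
Adiabatic (γ = 1.67), T V^(γ−1) and P V^γ constant: T₃ = T₂·(P₃/P₂)^((γ−1)/γ) = 144.9 K; V₃ = V₂·(P₂/P₃)^(1/γ) = 0.003099 m³.
Isothermal, so P V is constant: T₄ = T₃; V₄ = V₃·(P₃/P₄) = 0.002043 m³.

V₄ ≈ 0.00204 m³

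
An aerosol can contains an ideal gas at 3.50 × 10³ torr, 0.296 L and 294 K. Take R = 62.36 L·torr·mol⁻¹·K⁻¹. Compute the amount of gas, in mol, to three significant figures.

PV = nRT ⇒ n = PV/(RT) = (3.50e+03 × 0.296) / (62.36 × 294)

n ≈ 0.0565 mol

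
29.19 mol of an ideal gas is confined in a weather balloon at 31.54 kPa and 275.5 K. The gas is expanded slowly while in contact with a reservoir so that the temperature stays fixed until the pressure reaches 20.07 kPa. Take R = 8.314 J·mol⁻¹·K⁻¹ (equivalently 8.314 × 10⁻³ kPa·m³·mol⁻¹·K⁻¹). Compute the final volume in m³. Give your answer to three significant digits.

From PV = nRT: V₁ = nRT₁/P₁ = 2.120 m³.
Isothermal, so P V is constant: T₂ = T₁; V₂ = V₁·(P₁/P₂) = 3.331 m³.

V₂ ≈ 3.33 m³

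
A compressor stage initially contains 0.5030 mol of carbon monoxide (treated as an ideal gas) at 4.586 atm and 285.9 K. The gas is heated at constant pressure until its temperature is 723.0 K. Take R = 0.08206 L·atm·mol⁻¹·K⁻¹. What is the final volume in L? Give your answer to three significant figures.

From PV = nRT: V₁ = nRT₁/P₁ = 2.573 L.
P constant ⇒ V ∝ T: P₂ = P₁; V₂ = V₁·(T₂/T₁) = 6.507 L.

V₂ ≈ 6.51 L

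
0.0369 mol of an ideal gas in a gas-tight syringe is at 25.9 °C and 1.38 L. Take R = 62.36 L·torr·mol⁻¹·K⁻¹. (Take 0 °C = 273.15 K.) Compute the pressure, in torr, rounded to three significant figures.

P ≈ 499 torr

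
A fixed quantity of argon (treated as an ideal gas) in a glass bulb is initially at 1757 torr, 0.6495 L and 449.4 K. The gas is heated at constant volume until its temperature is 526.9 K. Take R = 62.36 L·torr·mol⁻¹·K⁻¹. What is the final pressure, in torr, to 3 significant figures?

V constant ⇒ P ∝ T: V₂ = V₁; P₂ = P₁·(T₂/T₁) = 2060 torr.

P₂ ≈ 2.06e+03 torr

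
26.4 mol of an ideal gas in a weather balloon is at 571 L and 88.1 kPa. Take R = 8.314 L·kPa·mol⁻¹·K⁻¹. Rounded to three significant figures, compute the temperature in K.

T ≈ 229 K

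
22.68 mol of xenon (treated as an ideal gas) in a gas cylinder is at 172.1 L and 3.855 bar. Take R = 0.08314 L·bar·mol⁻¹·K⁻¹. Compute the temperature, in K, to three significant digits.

PV = nRT ⇒ T = PV/(nR) = (3.855 × 172.1) / (22.68 × 0.08314)

T ≈ 352 K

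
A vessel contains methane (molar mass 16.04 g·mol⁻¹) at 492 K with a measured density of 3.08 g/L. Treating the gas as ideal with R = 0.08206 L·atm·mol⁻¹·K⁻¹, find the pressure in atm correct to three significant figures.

P ≈ 7.75 atm

ρ = PM/(RT) ⇒ P = ρRT/M = (3.08 × 0.08206 × 492.0) / 16.04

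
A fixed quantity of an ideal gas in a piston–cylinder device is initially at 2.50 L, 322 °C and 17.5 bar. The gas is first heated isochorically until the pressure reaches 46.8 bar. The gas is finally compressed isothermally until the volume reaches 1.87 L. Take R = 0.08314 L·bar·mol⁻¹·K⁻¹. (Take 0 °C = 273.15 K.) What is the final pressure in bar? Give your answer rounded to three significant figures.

P₃ ≈ 62.6 bar

Convert: T₁ = 595.1 K.
Isochoric, so P/T is constant: V₂ = V₁; T₂ = T₁·(P₂/P₁) = 1592 K.
Isothermal, so P V is constant: T₃ = T₂; P₃ = P₂·(V₂/V₃) = 62.57 bar.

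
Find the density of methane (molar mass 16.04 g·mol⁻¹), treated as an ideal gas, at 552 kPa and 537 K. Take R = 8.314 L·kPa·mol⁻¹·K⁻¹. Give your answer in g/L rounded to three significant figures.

ρ = PM/(RT) = (552 × 16.04) / (8.314 × 537.0)

ρ ≈ 1.98 g/L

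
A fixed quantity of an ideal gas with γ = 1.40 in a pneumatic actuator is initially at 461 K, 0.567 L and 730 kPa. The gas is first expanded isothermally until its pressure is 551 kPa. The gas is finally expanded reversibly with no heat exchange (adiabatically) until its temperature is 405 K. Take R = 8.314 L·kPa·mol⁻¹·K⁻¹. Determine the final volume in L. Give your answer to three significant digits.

T constant ⇒ Boyle's law P V = const: T₂ = T₁; V₂ = V₁·(P₁/P₂) = 0.7512 L.
Adiabatic (γ = 1.40), T V^(γ−1) and P V^γ constant: P₃ = P₂·(T₃/T₂)^(γ/(γ−1)) = 350.2 kPa; V₃ = V₂·(T₂/T₃)^(1/(γ−1)) = 1.038 L.

V₃ ≈ 1.04 L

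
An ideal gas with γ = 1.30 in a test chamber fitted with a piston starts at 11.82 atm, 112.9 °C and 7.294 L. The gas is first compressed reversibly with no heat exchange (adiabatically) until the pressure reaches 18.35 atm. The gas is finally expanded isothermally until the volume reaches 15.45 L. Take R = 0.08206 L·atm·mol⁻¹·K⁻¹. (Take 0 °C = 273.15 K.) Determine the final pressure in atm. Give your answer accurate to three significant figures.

P₃ ≈ 6.18 atm

Convert: T₁ = 386.0 K.
Adiabatic (γ = 1.30), T V^(γ−1) and P V^γ constant: T₂ = T₁·(P₂/P₁)^((γ−1)/γ) = 427.3 K; V₂ = V₁·(P₁/P₂)^(1/γ) = 5.200 L.
Isothermal, so P V is constant: T₃ = T₂; P₃ = P₂·(V₂/V₃) = 6.176 atm.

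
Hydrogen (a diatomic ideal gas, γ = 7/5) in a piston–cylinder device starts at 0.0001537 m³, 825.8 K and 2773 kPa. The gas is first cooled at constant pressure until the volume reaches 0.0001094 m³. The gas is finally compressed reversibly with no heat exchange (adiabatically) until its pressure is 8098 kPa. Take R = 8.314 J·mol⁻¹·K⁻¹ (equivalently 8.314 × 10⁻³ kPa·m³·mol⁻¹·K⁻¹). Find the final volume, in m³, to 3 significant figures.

V₃ ≈ 5.09e-05 m³

Isobaric, so V/T is constant: P₂ = P₁; T₂ = T₁·(V₂/V₁) = 587.8 K.
Reversible adiabatic, γ = 7/5: T₃ = T₂·(P₃/P₂)^((γ−1)/γ) = 798.4 K; V₃ = V₂·(P₂/P₃)^(1/γ) = 5.088e-05 m³.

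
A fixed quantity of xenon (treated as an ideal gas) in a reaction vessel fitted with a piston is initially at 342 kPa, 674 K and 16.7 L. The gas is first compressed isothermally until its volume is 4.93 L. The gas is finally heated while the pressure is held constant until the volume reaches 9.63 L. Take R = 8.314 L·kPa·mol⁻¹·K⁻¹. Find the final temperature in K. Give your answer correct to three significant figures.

T₃ ≈ 1.32e+03 K

T constant ⇒ Boyle's law P V = const: T₂ = T₁; P₂ = P₁·(V₁/V₂) = 1158 kPa.
P constant ⇒ V ∝ T: P₃ = P₂; T₃ = T₂·(V₃/V₂) = 1317 K.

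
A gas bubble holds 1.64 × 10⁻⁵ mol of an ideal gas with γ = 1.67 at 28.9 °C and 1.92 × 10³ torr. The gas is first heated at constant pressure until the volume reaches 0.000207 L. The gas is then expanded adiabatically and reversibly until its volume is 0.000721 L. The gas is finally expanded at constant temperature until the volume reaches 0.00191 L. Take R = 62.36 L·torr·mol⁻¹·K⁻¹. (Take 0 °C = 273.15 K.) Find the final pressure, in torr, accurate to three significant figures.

Convert: T₁ = 302.0 K.
From PV = nRT: V₁ = nRT₁/P₁ = 0.0001609 L.
Isobaric, so V/T is constant: P₂ = P₁; T₂ = T₁·(V₂/V₁) = 388.6 K.
Reversible adiabatic, γ = 1.67: T₃ = T₂·(V₂/V₃)^(γ−1) = 168.4 K; P₃ = P₂·(V₂/V₃)^γ = 238.9 torr.
T constant ⇒ Boyle's law P V = const: T₄ = T₃; P₄ = P₃·(V₃/V₄) = 90.18 torr.

P₄ ≈ 90.2 torr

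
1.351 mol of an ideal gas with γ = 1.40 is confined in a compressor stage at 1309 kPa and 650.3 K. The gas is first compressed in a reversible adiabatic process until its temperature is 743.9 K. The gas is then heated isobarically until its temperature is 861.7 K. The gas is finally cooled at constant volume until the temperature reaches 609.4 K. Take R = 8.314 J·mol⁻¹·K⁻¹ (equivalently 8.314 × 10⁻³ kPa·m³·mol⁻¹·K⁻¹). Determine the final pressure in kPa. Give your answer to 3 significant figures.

P₄ ≈ 1.48e+03 kPa

From PV = nRT: V₁ = nRT₁/P₁ = 0.005580 m³.
Adiabatic (γ = 1.40), T V^(γ−1) and P V^γ constant: P₂ = P₁·(T₂/T₁)^(γ/(γ−1)) = 2096 kPa; V₂ = V₁·(T₁/T₂)^(1/(γ−1)) = 0.003987 m³.
Isobaric, so V/T is constant: P₃ = P₂; V₃ = V₂·(T₃/T₂) = 0.004618 m³.
V constant ⇒ P ∝ T: V₄ = V₃; P₄ = P₃·(T₄/T₃) = 1482 kPa.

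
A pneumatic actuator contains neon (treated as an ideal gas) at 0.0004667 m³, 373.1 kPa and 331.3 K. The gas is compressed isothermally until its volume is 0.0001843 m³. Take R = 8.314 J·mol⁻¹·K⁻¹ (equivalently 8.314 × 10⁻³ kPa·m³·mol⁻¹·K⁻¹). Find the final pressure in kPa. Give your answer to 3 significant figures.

Isothermal, so P V is constant: T₂ = T₁; P₂ = P₁·(V₁/V₂) = 944.8 kPa.

P₂ ≈ 945 kPa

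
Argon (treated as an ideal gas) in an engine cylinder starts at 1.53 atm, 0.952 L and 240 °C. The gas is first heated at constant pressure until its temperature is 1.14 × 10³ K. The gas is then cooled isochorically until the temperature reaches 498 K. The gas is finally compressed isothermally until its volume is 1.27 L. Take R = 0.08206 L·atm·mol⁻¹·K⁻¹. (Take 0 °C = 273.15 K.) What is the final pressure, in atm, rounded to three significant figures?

P₄ ≈ 1.11 atm

Convert: T₁ = 513.1 K.
P constant ⇒ V ∝ T: P₂ = P₁; V₂ = V₁·(T₂/T₁) = 2.115 L.
V constant ⇒ P ∝ T: V₃ = V₂; P₃ = P₂·(T₃/T₂) = 0.6684 atm.
T constant ⇒ Boyle's law P V = const: T₄ = T₃; P₄ = P₃·(V₃/V₄) = 1.113 atm.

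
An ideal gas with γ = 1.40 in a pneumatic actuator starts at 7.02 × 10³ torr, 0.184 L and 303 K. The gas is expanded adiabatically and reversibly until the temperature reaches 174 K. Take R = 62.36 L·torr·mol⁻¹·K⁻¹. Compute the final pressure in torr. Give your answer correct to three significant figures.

P₂ ≈ 1.01e+03 torr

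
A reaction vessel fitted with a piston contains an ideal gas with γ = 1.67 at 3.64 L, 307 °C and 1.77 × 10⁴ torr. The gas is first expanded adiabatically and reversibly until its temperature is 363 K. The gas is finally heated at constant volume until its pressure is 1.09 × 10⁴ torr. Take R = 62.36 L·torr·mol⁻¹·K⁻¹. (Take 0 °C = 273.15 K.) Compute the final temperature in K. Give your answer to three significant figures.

T₃ ≈ 719 K

Convert: T₁ = 580.1 K.
Adiabatic (γ = 1.67), T V^(γ−1) and P V^γ constant: P₂ = P₁·(T₂/T₁)^(γ/(γ−1)) = 5501 torr; V₂ = V₁·(T₁/T₂)^(1/(γ−1)) = 7.329 L.
Isochoric, so P/T is constant: V₃ = V₂; T₃ = T₂·(P₃/P₂) = 719.3 K.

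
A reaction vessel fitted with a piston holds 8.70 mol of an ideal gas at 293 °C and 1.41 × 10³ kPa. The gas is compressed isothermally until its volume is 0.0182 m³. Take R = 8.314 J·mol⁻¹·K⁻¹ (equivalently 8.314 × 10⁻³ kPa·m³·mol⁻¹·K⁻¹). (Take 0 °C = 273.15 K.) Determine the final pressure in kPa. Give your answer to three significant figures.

Convert: T₁ = 566.1 K.
From PV = nRT: V₁ = nRT₁/P₁ = 0.02904 m³.
Isothermal, so P V is constant: T₂ = T₁; P₂ = P₁·(V₁/V₂) = 2250 kPa.

P₂ ≈ 2.25e+03 kPa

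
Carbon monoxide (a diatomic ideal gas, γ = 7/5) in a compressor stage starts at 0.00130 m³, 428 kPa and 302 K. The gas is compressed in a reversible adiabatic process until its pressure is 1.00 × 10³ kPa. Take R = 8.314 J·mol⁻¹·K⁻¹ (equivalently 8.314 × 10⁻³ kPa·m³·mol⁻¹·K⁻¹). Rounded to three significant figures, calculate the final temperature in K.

Reversible adiabatic, γ = 7/5: T₂ = T₁·(P₂/P₁)^((γ−1)/γ) = 384.9 K; V₂ = V₁·(P₁/P₂)^(1/γ) = 0.0007091 m³.

T₂ ≈ 385 K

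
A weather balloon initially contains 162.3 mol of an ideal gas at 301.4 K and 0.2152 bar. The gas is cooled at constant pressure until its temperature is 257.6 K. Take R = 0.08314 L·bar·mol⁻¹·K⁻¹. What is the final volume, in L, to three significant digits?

V₂ ≈ 1.62e+04 L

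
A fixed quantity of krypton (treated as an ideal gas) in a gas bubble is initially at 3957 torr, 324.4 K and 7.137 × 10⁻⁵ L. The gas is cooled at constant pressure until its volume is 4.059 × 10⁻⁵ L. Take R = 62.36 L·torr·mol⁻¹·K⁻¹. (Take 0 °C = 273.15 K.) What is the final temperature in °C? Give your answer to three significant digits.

P constant ⇒ V ∝ T: P₂ = P₁; T₂ = T₁·(V₂/V₁) = 184.5 K.

T₂ ≈ -88.7 °C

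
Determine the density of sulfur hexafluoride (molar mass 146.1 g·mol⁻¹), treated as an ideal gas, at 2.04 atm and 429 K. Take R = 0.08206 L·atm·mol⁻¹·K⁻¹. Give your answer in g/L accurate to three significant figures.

ρ ≈ 8.47 g/L

ρ = PM/(RT) = (2.04 × 146.1) / (0.08206 × 429.0)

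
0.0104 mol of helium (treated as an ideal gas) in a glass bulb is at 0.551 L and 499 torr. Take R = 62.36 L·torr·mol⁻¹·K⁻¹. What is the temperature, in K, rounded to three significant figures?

PV = nRT ⇒ T = PV/(nR) = (499 × 0.551) / (0.0104 × 62.36)

T ≈ 424 K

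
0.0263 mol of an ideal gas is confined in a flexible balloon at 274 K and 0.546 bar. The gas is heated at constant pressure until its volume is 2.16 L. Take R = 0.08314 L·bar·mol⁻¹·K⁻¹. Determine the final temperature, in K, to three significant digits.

T₂ ≈ 539 K

From PV = nRT: V₁ = nRT₁/P₁ = 1.097 L.
Isobaric, so V/T is constant: P₂ = P₁; T₂ = T₁·(V₂/V₁) = 539.4 K.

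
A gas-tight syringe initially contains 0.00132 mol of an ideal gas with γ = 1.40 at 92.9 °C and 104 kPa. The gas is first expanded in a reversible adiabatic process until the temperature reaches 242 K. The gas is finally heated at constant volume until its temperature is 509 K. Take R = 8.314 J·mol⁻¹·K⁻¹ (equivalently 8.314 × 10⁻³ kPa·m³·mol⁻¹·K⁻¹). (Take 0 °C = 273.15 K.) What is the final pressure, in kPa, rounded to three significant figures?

Convert: T₁ = 366.0 K.
From PV = nRT: V₁ = nRT₁/P₁ = 3.863e-05 m³.
Reversible adiabatic, γ = 1.40: P₂ = P₁·(T₂/T₁)^(γ/(γ−1)) = 24.43 kPa; V₂ = V₁·(T₁/T₂)^(1/(γ−1)) = 0.0001087 m³.
V constant ⇒ P ∝ T: V₃ = V₂; P₃ = P₂·(T₃/T₂) = 51.39 kPa.

P₃ ≈ 51.4 kPa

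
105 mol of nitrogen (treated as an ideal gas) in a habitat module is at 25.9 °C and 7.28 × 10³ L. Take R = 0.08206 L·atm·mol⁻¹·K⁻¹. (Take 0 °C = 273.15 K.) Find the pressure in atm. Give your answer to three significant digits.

P ≈ 0.354 atm

Convert: T = 299.05 K.
PV = nRT ⇒ P = nRT/V = (105 × 0.08206 × 299.05) / 7.28e+03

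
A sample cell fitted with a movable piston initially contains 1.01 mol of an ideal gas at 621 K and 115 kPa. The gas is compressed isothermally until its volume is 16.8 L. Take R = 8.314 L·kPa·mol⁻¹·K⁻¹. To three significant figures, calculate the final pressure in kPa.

P₂ ≈ 310 kPa

From PV = nRT: V₁ = nRT₁/P₁ = 45.34 L.
T constant ⇒ Boyle's law P V = const: T₂ = T₁; P₂ = P₁·(V₁/V₂) = 310.4 kPa.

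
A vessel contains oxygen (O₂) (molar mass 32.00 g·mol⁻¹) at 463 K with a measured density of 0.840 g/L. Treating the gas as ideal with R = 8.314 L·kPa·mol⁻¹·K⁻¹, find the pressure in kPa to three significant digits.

P ≈ 101 kPa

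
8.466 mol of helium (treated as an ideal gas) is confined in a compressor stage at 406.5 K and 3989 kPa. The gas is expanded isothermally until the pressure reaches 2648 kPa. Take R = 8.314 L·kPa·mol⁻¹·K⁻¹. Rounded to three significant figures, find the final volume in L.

From PV = nRT: V₁ = nRT₁/P₁ = 7.173 L.
Isothermal, so P V is constant: T₂ = T₁; V₂ = V₁·(P₁/P₂) = 10.81 L.

V₂ ≈ 10.8 L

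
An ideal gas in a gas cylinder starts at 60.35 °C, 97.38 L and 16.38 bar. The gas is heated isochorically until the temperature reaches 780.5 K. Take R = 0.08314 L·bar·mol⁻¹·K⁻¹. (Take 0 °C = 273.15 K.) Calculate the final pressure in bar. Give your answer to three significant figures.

Convert: T₁ = 333.5 K.
V constant ⇒ P ∝ T: V₂ = V₁; P₂ = P₁·(T₂/T₁) = 38.33 bar.

P₂ ≈ 38.3 bar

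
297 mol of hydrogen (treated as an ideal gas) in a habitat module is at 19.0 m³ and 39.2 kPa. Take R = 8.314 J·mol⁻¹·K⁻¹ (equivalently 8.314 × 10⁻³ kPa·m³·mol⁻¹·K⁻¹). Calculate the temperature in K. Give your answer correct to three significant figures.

T ≈ 302 K

PV = nRT ⇒ T = PV/(nR) = (39.2 × 19.0) / (297 × 8.314 × 10⁻³)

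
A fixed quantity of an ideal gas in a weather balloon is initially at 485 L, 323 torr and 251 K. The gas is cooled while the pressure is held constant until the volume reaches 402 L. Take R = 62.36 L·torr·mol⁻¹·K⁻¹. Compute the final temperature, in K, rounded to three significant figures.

T₂ ≈ 208 K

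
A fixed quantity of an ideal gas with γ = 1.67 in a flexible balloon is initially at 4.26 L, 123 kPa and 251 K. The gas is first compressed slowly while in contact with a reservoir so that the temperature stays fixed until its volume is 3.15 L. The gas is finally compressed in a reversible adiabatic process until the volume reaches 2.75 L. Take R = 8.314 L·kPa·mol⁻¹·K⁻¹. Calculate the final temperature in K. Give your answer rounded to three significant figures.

T₃ ≈ 275 K

T constant ⇒ Boyle's law P V = const: T₂ = T₁; P₂ = P₁·(V₁/V₂) = 166.3 kPa.
Reversible adiabatic, γ = 1.67: T₃ = T₂·(V₂/V₃)^(γ−1) = 274.9 K; P₃ = P₂·(V₂/V₃)^γ = 208.7 kPa.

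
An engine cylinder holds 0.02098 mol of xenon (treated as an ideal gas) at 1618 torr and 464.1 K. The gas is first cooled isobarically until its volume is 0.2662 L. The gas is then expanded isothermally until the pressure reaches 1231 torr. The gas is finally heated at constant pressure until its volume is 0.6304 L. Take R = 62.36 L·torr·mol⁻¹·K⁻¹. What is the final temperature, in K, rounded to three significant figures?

T₄ ≈ 593 K

From PV = nRT: V₁ = nRT₁/P₁ = 0.3753 L.
Isobaric, so V/T is constant: P₂ = P₁; T₂ = T₁·(V₂/V₁) = 329.2 K.
T constant ⇒ Boyle's law P V = const: T₃ = T₂; V₃ = V₂·(P₂/P₃) = 0.3499 L.
P constant ⇒ V ∝ T: P₄ = P₃; T₄ = T₃·(V₄/V₃) = 593.1 K.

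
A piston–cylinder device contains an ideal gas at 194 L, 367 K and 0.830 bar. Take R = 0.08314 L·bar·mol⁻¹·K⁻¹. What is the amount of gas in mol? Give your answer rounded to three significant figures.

PV = nRT ⇒ n = PV/(RT) = (0.830 × 194) / (0.08314 × 367)

n ≈ 5.28 mol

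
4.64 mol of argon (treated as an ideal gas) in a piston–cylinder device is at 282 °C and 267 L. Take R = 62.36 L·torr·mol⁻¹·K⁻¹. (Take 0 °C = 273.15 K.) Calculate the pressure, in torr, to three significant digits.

P ≈ 602 torr

Convert: T = 555.15 K.
PV = nRT ⇒ P = nRT/V = (4.64 × 62.36 × 555.15) / 267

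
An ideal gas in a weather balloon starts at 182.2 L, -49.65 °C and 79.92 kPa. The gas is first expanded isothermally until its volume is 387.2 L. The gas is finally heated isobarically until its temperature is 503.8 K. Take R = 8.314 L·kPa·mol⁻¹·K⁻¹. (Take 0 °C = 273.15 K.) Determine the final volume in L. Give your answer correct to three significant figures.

Convert: T₁ = 223.5 K.
Isothermal, so P V is constant: T₂ = T₁; P₂ = P₁·(V₁/V₂) = 37.61 kPa.
P constant ⇒ V ∝ T: P₃ = P₂; V₃ = V₂·(T₃/T₂) = 872.8 L.

V₃ ≈ 873 L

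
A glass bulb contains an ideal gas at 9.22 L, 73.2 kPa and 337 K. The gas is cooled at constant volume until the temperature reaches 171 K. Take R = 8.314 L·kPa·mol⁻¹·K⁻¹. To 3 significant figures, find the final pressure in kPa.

P₂ ≈ 37.1 kPa

Isochoric, so P/T is constant: V₂ = V₁; P₂ = P₁·(T₂/T₁) = 37.14 kPa.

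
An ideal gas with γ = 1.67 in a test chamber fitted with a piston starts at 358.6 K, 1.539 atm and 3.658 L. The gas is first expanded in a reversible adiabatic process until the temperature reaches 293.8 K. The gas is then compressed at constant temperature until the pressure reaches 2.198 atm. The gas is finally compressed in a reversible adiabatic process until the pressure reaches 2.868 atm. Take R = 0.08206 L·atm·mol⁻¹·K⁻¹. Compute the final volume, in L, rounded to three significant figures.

Adiabatic (γ = 1.67), T V^(γ−1) and P V^γ constant: P₂ = P₁·(T₂/T₁)^(γ/(γ−1)) = 0.9365 atm; V₂ = V₁·(T₁/T₂)^(1/(γ−1)) = 4.925 L.
Isothermal, so P V is constant: T₃ = T₂; V₃ = V₂·(P₂/P₃) = 2.098 L.
Adiabatic (γ = 1.67), T V^(γ−1) and P V^γ constant: T₄ = T₃·(P₄/P₃)^((γ−1)/γ) = 326.9 K; V₄ = V₃·(P₃/P₄)^(1/γ) = 1.789 L.

V₄ ≈ 1.79 L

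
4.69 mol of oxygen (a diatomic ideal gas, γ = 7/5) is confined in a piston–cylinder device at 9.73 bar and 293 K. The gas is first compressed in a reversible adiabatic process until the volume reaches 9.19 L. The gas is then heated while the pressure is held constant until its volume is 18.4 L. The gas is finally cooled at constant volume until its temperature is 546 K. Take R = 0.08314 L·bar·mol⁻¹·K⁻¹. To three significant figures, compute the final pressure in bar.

P₄ ≈ 11.6 bar

From PV = nRT: V₁ = nRT₁/P₁ = 11.74 L.
Reversible adiabatic, γ = 7/5: T₂ = T₁·(V₁/V₂)^(γ−1) = 323.2 K; P₂ = P₁·(V₁/V₂)^γ = 13.71 bar.
P constant ⇒ V ∝ T: P₃ = P₂; T₃ = T₂·(V₃/V₂) = 647.1 K.
V constant ⇒ P ∝ T: V₄ = V₃; P₄ = P₃·(T₄/T₃) = 11.57 bar.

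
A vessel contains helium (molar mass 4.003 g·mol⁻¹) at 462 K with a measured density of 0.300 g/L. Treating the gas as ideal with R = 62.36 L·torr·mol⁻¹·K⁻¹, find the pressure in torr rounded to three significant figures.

P ≈ 2.16e+03 torr

ρ = PM/(RT) ⇒ P = ρRT/M = (0.300 × 62.36 × 462.0) / 4.003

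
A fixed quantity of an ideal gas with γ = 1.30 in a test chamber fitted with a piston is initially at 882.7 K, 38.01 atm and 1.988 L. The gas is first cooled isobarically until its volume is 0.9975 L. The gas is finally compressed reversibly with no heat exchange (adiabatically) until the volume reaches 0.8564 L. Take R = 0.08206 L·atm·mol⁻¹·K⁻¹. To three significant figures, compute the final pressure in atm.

Isobaric, so V/T is constant: P₂ = P₁; T₂ = T₁·(V₂/V₁) = 442.9 K.
Adiabatic (γ = 1.30), T V^(γ−1) and P V^γ constant: T₃ = T₂·(V₂/V₃)^(γ−1) = 463.6 K; P₃ = P₂·(V₂/V₃)^γ = 46.35 atm.

P₃ ≈ 46.3 atm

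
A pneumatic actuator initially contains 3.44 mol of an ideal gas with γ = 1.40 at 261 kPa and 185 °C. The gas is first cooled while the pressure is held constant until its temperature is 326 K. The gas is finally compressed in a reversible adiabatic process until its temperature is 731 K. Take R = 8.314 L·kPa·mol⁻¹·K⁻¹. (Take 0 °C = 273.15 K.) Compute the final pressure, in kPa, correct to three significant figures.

P₃ ≈ 4.41e+03 kPa

Convert: T₁ = 458.1 K.
From PV = nRT: V₁ = nRT₁/P₁ = 50.20 L.
Isobaric, so V/T is constant: P₂ = P₁; V₂ = V₁·(T₂/T₁) = 35.72 L.
Reversible adiabatic, γ = 1.40: P₃ = P₂·(T₃/T₂)^(γ/(γ−1)) = 4406 kPa; V₃ = V₂·(T₂/T₃)^(1/(γ−1)) = 4.745 L.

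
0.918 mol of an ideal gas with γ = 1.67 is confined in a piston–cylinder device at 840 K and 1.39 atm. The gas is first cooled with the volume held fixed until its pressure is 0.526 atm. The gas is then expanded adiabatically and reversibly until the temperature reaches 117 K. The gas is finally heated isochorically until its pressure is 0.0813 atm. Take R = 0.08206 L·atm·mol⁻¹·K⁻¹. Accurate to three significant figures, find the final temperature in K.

T₄ ≈ 218 K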